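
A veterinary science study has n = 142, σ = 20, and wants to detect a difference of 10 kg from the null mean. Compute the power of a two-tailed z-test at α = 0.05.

SE = σ/√n = 20/√142 = 1.678. Non-centrality λ = d/SE = 10/1.678 = 5.958. Power ≈ Φ(λ - z_{α/2}) = Φ(5.958 - 1.96) = Φ(3.998) = 1.0.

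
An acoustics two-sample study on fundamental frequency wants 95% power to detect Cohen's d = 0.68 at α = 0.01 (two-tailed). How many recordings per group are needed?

z_{α/2} = 2.576, z_β = Φ⁻¹(0.95) = 1.645. For medium effect (d = 0.68): n per group = 2(z_{α/2} + z_β)²/d² = 2(2.576 + 1.645)²/0.68² = 77.1 → 78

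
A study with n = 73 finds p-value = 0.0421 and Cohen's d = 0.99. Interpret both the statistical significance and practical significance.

Statistically significant (p = 0.0421 < 0.05). Cohen's d = 0.99 indicates a large effect size. Both statistical and practical significance should be considered.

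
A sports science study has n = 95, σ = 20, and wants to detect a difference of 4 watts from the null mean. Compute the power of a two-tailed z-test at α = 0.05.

SE = σ/√n = 20/√95 = 2.052. Non-centrality λ = d/SE = 4/2.052 = 1.949. Power ≈ Φ(λ - z_{α/2}) = Φ(1.949 - 1.96) = Φ(-0.011) = 0.496.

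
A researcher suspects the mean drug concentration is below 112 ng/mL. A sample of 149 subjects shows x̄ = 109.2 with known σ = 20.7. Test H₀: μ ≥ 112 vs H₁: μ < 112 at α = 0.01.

z = -1.651. Critical value: -2.33. Fail to reject H₀.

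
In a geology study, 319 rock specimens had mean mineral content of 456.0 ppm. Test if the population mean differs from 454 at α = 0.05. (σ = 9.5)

z = (x̄ - μ₀)/(σ/√n) = (456.0 - 454)/(9.5/√319) = 3.76. Critical value: ±1.96. Since |3.76| > 1.96, Reject H₀.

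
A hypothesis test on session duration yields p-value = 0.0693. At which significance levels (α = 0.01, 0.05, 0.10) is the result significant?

p = 0.0693. Significant at: α = 0.1.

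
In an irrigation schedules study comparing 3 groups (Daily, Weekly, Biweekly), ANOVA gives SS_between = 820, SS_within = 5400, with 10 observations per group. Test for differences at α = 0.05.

df_between = 2, df_within = 27. F = MS_between/MS_within = 410.0/200.0 = 2.05. F_crit ≈ 3.354. Fail to reject H₀.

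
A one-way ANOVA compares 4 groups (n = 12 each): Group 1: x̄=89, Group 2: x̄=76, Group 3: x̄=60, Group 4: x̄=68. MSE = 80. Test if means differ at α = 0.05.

Grand mean = 73.25. SS_between = 5505.0, MS_between = 1835.0. F = 22.938, F_crit ≈ 2.816. Reject H₀.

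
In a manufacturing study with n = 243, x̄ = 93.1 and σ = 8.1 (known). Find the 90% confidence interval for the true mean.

CI = x̄ ± z*(σ/√n) = 93.1 ± 1.645(8.1/√243) = 93.1 ± 0.85 = (92.25, 93.95)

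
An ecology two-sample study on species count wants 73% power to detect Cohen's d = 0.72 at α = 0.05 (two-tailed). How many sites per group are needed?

z_{α/2} = 1.96, z_β = Φ⁻¹(0.73) = 0.613. For medium effect (d = 0.72): n per group = 2(z_{α/2} + z_β)²/d² = 2(1.96 + 0.613)²/0.72² = 25.5 → 26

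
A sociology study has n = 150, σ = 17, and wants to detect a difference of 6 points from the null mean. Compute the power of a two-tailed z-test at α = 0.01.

SE = σ/√n = 17/√150 = 1.388. Non-centrality λ = d/SE = 6/1.388 = 4.323. Power ≈ Φ(λ - z_{α/2}) = Φ(4.323 - 2.576) = Φ(1.747) = 0.96.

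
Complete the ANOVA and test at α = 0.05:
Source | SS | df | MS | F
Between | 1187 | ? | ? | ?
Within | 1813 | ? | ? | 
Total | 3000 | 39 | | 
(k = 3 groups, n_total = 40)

df_between = 2, df_within = 37. MS_between = 593.5, MS_within = 49.0. F = 12.112, F_crit ≈ 3.252. Reject H₀.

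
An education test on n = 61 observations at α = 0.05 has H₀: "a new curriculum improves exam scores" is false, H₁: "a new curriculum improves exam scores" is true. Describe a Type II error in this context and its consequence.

Type II error: failing to reject H₀ when it is false — concluding that a new curriculum improves exam scores is not supported when in fact it is. Consequence: keeping the old curriculum when the new one would have helped students.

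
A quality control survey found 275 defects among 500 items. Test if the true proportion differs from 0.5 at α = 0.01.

p̂ = 0.55, p₀ = 0.5. z = (p̂ - p₀)/√(p₀(1-p₀)/n) = 2.236. Critical: ±2.576. Fail to reject H₀.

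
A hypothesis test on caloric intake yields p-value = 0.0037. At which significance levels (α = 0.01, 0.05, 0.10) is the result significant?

p = 0.0037. Significant at: α = 0.01, 0.05, 0.1.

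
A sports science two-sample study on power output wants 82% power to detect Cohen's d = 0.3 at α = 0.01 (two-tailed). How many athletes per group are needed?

z_{α/2} = 2.576, z_β = Φ⁻¹(0.82) = 0.915. For small effect (d = 0.3): n per group = 2(z_{α/2} + z_β)²/d² = 2(2.576 + 0.915)²/0.3² = 270.8 → 271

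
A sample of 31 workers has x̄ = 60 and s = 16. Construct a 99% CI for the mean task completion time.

CI = x̄ ± t*(s/√n) = 60 ± 2.75(16/√31) = (52.1, 67.9)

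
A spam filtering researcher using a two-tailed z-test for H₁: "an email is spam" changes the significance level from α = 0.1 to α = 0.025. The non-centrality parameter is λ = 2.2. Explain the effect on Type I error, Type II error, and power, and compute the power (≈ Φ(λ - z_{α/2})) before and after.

Decreasing α from 0.1 to 0.025:
• Type I error rate decreases (α is the Type I rate by definition).
• Critical value moves from z_{α/2} = 1.645 to 2.241, so power = Φ(λ - z_{α/2}) goes from Φ(2.2 - 1.645) = 0.711 to Φ(2.2 - 2.241) = 0.484.
• Type II error rate β = 1 - power therefore increases (0.289 → 0.516).
Appropriate when false positives are costly — here, a legitimate email is sent to the spam folder and the user misses it.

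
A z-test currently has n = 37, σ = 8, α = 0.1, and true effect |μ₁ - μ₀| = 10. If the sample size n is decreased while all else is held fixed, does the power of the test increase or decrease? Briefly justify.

Power decreases: a smaller n inflates the standard error σ/√n, pulling the sampling distribution under H₁ back toward the critical value.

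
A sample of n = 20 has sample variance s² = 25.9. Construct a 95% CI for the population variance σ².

df = 19. χ²_{0.025} = 32.852, χ²_{0.975} = 8.907. CI for σ² = ((n-1)s²/χ²_{α/2}, (n-1)s²/χ²_{1-α/2}) = (19·25.9/32.852, 19·25.9/8.907) = (14.98, 55.25)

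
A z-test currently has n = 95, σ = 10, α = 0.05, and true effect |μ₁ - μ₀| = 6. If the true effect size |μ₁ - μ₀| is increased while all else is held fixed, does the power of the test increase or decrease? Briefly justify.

Power increases: a larger true effect increases the non-centrality λ = |μ₁ - μ₀|/(σ/√n).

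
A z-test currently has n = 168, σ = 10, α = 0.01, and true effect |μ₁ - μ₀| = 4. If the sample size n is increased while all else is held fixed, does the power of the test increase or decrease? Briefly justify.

Power increases: a larger n shrinks the standard error σ/√n, moving the sampling distribution under H₁ further from the critical value.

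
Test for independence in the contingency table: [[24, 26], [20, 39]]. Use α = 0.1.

χ² = 2.236. df = 1, critical = 2.706. Fail to reject H₀. No evidence of dependence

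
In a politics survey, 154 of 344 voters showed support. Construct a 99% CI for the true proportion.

p̂ = 0.448. CI = p̂ ± z*√(p̂(1-p̂)/n) = (0.379, 0.517)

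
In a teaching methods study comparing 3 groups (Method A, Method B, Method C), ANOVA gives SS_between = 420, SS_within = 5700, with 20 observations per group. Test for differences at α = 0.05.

df_between = 2, df_within = 57. F = MS_between/MS_within = 210.0/100.0 = 2.1. F_crit ≈ 3.159. Fail to reject H₀.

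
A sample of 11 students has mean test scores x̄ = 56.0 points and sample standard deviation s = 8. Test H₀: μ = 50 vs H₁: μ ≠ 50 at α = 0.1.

t = (x̄ - μ₀)/(s/√n) = (56.0 - 50)/(8/√11) = 2.487. df = 10, critical t = ±1.812. Reject H₀.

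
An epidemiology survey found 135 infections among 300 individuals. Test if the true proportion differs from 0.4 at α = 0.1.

p̂ = 0.45, p₀ = 0.4. z = (p̂ - p₀)/√(p₀(1-p₀)/n) = 1.768. Critical: ±1.645. Reject H₀.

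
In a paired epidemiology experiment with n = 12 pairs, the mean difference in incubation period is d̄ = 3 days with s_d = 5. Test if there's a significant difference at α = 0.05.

t = d̄/(s_d/√n) = 3/(5/√12) = 2.078. df = 11, critical t = ±2.201. Fail to reject H₀.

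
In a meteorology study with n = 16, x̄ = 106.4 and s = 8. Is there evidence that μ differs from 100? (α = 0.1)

t = (x̄ - μ₀)/(s/√n) = (106.4 - 100)/(8/√16) = 3.2. df = 15, critical t = ±1.753. Reject H₀.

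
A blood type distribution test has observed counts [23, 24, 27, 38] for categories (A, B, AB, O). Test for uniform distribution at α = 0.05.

Expected = 28 each. χ² = Σ(O-E)²/E = 5.071. df = 3, critical value = 7.815. Fail to reject H₀.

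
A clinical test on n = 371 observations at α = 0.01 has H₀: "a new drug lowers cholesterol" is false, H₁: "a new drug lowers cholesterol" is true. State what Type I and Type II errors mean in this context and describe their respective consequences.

Type I (false positive): concluding that a new drug lowers cholesterol when it is not — approving an ineffective drug — patients take a useless medication and may skip effective alternatives. Type II (false negative): failing to conclude that a new drug lowers cholesterol when it is — shelving an effective drug — patients miss out on a treatment that would have helped. Which is costlier depends on domain priorities and is a judgement call rather than a statistical fact.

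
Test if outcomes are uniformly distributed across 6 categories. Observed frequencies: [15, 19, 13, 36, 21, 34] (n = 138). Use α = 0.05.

Expected = 23 each. χ² = Σ(O-E)²/E = 20.609. df = 5, critical value = 11.07. Reject H₀.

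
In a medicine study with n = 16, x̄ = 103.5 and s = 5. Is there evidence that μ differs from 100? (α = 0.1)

t = (x̄ - μ₀)/(s/√n) = (103.5 - 100)/(5/√16) = 2.8. df = 15, critical t = ±1.753. Reject H₀.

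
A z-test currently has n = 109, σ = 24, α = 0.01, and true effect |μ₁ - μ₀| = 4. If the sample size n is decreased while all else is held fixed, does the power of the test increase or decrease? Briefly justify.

Power decreases: a smaller n inflates the standard error σ/√n, pulling the sampling distribution under H₁ back toward the critical value.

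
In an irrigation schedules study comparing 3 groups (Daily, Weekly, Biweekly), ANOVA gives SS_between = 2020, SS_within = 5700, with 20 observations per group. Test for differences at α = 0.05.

df_between = 2, df_within = 57. F = MS_between/MS_within = 1010.0/100.0 = 10.1. F_crit ≈ 3.159. Reject H₀. At least one mean differs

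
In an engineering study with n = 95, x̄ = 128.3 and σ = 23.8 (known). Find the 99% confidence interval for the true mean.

CI = x̄ ± z*(σ/√n) = 128.3 ± 2.576(23.8/√95) = 128.3 ± 6.29 = (122.01, 134.59)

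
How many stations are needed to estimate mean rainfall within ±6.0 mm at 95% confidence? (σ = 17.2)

n = (z*σ/E)² = (1.96×17.2/6.0)² = 31.6 → n = 32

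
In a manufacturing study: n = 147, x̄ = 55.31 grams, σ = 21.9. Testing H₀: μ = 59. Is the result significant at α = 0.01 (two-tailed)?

z = (55.31 - 59)/(21.9/√147) = -2.043. Since |z| ≤ 2.576, not significant at α = 0.01.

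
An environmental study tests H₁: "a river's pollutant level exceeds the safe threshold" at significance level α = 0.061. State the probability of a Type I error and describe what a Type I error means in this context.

P(Type I error) = α = 0.061. A Type I error is rejecting H₀ when H₀ is actually true (false positive) — here, concluding that a river's pollutant level exceeds the safe threshold when in fact this is not the case. Consequence: shutting down a compliant factory unnecessarily.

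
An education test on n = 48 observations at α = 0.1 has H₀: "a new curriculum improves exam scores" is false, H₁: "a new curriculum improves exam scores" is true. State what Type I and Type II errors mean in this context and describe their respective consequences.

Type I (false positive): concluding that a new curriculum improves exam scores when it is not — adopting a curriculum that gives no real benefit — disruption for nothing. Type II (false negative): failing to conclude that a new curriculum improves exam scores when it is — keeping the old curriculum when the new one would have helped students. Which is costlier depends on domain priorities and is a judgement call rather than a statistical fact.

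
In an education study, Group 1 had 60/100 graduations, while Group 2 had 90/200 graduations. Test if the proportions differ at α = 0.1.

p̂₁ = 0.6, p̂₂ = 0.45, pooled p̂ = 0.5. z = 2.449. Critical: ±1.645. Reject H₀.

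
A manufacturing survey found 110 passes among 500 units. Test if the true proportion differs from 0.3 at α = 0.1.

p̂ = 0.22, p₀ = 0.3. z = (p̂ - p₀)/√(p₀(1-p₀)/n) = -3.904. Critical: ±1.645. Reject H₀.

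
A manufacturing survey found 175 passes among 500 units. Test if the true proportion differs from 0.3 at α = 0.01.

p̂ = 0.35, p₀ = 0.3. z = (p̂ - p₀)/√(p₀(1-p₀)/n) = 2.44. Critical: ±2.576. Fail to reject H₀.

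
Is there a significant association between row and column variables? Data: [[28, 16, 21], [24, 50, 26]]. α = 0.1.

χ² = 11.446. df = 2, critical = 4.605. Reject H₀. Variables are dependent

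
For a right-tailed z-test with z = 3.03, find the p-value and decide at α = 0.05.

p = P(Z > 3.03) = 1 - Φ(3.03) ≈ 0.0012. Since p < 0.05, reject H₀ (significant) at α = 0.05.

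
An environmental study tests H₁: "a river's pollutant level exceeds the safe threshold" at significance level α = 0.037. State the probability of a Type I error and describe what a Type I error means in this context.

P(Type I error) = α = 0.037. A Type I error is rejecting H₀ when H₀ is actually true (false positive) — here, concluding that a river's pollutant level exceeds the safe threshold when in fact this is not the case. Consequence: shutting down a compliant factory unnecessarily.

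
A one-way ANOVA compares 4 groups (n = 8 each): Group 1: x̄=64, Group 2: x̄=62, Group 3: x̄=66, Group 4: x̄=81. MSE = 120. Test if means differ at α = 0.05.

Grand mean = 68.25. SS_between = 1798.0, MS_between = 599.33. F = 4.994, F_crit ≈ 2.947. Reject H₀.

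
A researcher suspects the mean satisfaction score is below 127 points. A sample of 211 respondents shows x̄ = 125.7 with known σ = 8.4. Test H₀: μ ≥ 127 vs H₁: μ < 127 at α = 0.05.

z = -2.248. Critical value: -1.645. Reject H₀.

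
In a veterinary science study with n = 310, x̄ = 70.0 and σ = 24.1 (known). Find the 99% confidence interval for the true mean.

CI = x̄ ± z*(σ/√n) = 70.0 ± 2.576(24.1/√310) = 70.0 ± 3.53 = (66.47, 73.53)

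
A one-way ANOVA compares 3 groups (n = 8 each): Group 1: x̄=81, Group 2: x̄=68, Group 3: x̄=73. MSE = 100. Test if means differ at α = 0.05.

Grand mean = 74.0. SS_between = 688.0, MS_between = 344.0. F = 3.44, F_crit ≈ 3.467. Fail to reject H₀.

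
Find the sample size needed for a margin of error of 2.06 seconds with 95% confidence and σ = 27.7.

n = (z*σ/E)² = (1.96×27.7/2.06)² = 694.6 → n = 695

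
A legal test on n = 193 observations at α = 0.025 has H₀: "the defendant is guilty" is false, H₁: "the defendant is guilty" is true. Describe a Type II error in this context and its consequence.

Type II error: failing to reject H₀ when it is false — concluding that the defendant is guilty is not supported when in fact it is. Consequence: acquitting a guilty person.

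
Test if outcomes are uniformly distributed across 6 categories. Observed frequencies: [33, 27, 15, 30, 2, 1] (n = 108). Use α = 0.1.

Expected = 18 each. χ² = Σ(O-E)²/E = 55.778. df = 5, critical value = 9.236. Reject H₀.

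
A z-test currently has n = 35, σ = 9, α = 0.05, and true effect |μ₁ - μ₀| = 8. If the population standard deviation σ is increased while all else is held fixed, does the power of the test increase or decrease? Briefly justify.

Power decreases: a larger σ inflates the standard error σ/√n, pulling the sampling distribution under H₁ back toward the critical value.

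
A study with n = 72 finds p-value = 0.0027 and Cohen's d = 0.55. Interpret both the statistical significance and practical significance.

Statistically significant (p = 0.0027 < 0.05). Cohen's d = 0.55 indicates a medium effect size. Both statistical and practical significance should be considered.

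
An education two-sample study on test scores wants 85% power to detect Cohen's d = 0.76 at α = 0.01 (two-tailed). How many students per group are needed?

z_{α/2} = 2.576, z_β = Φ⁻¹(0.85) = 1.036. For medium effect (d = 0.76): n per group = 2(z_{α/2} + z_β)²/d² = 2(2.576 + 1.036)²/0.76² = 45.2 → 46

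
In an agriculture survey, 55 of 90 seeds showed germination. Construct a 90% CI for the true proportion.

p̂ = 0.611. CI = p̂ ± z*√(p̂(1-p̂)/n) = (0.527, 0.696)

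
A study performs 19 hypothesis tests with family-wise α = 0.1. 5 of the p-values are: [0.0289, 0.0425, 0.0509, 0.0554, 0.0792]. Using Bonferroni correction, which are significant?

Bonferroni α = 0.1/19 = 0.00526. None of the given p-values are significant.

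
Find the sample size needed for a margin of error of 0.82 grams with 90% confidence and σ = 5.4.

n = (z*σ/E)² = (1.645×5.4/0.82)² = 117.4 → n = 118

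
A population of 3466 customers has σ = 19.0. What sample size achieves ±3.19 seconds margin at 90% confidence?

Without FPC: n₀ = (1.645×19.0/3.19)² = 95.997. With FPC: n = n₀N/(n₀+N-1) = 93.4 → n = 94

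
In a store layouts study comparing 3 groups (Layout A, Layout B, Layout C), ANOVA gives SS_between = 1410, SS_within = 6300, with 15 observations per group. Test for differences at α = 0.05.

df_between = 2, df_within = 42. F = MS_between/MS_within = 705.0/150.0 = 4.7. F_crit ≈ 3.22. Reject H₀. At least one mean differs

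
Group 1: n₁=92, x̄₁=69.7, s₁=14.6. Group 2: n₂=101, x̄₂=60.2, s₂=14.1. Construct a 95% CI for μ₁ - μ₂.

Difference = 9.5. SE = √(14.6²/92 + 14.1²/101) = 2.07. CI = (5.44, 13.56)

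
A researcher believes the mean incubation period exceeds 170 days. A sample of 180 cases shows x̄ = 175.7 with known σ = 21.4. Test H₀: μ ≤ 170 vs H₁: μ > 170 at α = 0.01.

z = 3.574. Critical value: 2.33. Reject H₀.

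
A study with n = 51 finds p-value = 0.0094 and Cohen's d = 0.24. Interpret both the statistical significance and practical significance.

Statistically significant (p = 0.0094 < 0.05). Cohen's d = 0.24 indicates a small effect size. Both statistical and practical significance should be considered.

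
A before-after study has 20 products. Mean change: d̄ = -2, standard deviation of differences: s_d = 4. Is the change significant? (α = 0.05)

t = d̄/(s_d/√n) = -2/(4/√20) = -2.236. df = 19, critical t = ±2.093. Reject H₀.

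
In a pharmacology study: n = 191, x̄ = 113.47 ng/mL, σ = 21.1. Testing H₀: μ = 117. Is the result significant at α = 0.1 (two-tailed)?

z = (113.47 - 117)/(21.1/√191) = -2.312. Since |z| > 1.645, significant at α = 0.1.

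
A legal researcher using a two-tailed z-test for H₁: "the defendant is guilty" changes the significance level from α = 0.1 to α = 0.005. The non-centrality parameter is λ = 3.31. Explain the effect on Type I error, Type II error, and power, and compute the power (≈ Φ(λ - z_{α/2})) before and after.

Decreasing α from 0.1 to 0.005:
• Type I error rate decreases (α is the Type I rate by definition).
• Critical value moves from z_{α/2} = 1.645 to 2.807, so power = Φ(λ - z_{α/2}) goes from Φ(3.31 - 1.645) = 0.952 to Φ(3.31 - 2.807) = 0.693.
• Type II error rate β = 1 - power therefore increases (0.048 → 0.307).
Appropriate when false positives are costly — here, convicting an innocent person.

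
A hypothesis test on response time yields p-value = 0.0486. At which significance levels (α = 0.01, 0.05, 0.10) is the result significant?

p = 0.0486. Significant at: α = 0.05, 0.1.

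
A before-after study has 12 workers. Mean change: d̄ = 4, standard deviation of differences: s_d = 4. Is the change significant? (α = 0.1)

t = d̄/(s_d/√n) = 4/(4/√12) = 3.464. df = 11, critical t = ±1.796. Reject H₀.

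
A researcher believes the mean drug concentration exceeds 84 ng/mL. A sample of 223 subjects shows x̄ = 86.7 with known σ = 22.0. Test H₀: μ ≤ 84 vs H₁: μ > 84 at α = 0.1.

z = 1.833. Critical value: 1.28. Reject H₀.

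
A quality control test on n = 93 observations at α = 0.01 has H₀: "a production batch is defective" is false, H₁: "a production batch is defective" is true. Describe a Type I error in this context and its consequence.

Type I error: rejecting H₀ when it is true — concluding that a production batch is defective when in fact it is not. Consequence: scrapping a good batch — wasted material and cost for no reason.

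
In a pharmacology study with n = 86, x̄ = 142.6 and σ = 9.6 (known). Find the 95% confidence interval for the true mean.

CI = x̄ ± z*(σ/√n) = 142.6 ± 1.96(9.6/√86) = 142.6 ± 2.03 = (140.57, 144.63)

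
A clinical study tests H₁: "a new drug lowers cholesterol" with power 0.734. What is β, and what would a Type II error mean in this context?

β = 1 - power = 1 - 0.734 = 0.266. A Type II error is failing to reject H₀ when H₀ is false (false negative) — here, failing to conclude that a new drug lowers cholesterol when in fact it is true. Consequence: shelving an effective drug — patients miss out on a treatment that would have helped.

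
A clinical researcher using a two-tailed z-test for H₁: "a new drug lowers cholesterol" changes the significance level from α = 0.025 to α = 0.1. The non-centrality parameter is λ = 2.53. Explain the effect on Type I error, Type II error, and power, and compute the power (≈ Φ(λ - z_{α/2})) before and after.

Increasing α from 0.025 to 0.1:
• Type I error rate increases (α is the Type I rate by definition).
• Critical value moves from z_{α/2} = 2.241 to 1.645, so power = Φ(λ - z_{α/2}) goes from Φ(2.53 - 2.241) = 0.614 to Φ(2.53 - 1.645) = 0.812.
• Type II error rate β = 1 - power therefore decreases (0.386 → 0.188).
Appropriate when false negatives are costly — here, shelving an effective drug — patients miss out on a treatment that would have helped.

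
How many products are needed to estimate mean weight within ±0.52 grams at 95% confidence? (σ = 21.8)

n = (z*σ/E)² = (1.96×21.8/0.52)² = 6751.8 → n = 6752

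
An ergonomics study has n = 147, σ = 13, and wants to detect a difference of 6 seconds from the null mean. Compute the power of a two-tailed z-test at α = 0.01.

SE = σ/√n = 13/√147 = 1.072. Non-centrality λ = d/SE = 6/1.072 = 5.596. Power ≈ Φ(λ - z_{α/2}) = Φ(5.596 - 2.576) = Φ(3.02) = 0.999.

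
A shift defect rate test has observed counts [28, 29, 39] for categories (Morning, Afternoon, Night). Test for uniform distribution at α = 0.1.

Expected = 32 each. χ² = Σ(O-E)²/E = 2.312. df = 2, critical value = 4.605. Fail to reject H₀.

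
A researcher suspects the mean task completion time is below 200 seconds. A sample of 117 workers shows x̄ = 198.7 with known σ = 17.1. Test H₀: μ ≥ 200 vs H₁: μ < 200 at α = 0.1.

z = -0.822. Critical value: -1.28. Fail to reject H₀.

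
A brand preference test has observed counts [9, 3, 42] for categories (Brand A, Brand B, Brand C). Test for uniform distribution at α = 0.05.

Expected = 18 each. χ² = Σ(O-E)²/E = 49.0. df = 2, critical value = 5.991. Reject H₀.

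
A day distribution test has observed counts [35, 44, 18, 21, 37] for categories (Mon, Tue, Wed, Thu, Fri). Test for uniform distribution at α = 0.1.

Expected = 31 each. χ² = Σ(O-E)²/E = 15.806. df = 4, critical value = 7.779. Reject H₀.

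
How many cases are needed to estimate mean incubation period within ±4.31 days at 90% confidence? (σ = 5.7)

n = (z*σ/E)² = (1.645×5.7/4.31)² = 4.7 → n = 5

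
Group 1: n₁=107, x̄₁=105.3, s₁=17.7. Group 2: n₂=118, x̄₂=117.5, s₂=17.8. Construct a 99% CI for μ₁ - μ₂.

Difference = -12.2. SE = √(17.7²/107 + 17.8²/118) = 2.369. CI = (-18.3, -6.1)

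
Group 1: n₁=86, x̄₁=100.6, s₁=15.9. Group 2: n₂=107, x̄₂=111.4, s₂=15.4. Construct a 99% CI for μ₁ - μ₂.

Difference = -10.8. SE = √(15.9²/86 + 15.4²/107) = 2.271. CI = (-16.65, -4.95)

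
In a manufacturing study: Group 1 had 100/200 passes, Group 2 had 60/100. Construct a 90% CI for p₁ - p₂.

p̂₁ = 0.5, p̂₂ = 0.6. Difference = -0.1. CI = (-0.199, -0.001)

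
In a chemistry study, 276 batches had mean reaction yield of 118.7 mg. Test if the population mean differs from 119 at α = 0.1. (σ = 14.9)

z = (x̄ - μ₀)/(σ/√n) = (118.7 - 119)/(14.9/√276) = -0.334. Critical value: ±1.645. Since |-0.334| ≤ 1.645, Fail to reject H₀.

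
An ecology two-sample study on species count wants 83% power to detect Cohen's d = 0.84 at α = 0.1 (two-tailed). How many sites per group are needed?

z_{α/2} = 1.645, z_β = Φ⁻¹(0.83) = 0.954. For large effect (d = 0.84): n per group = 2(z_{α/2} + z_β)²/d² = 2(1.645 + 0.954)²/0.84² = 19.1 → 20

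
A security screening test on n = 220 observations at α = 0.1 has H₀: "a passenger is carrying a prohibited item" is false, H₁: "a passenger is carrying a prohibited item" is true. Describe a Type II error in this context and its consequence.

Type II error: failing to reject H₀ when it is false — concluding that a passenger is carrying a prohibited item is not supported when in fact it is. Consequence: letting a prohibited item through — security breach.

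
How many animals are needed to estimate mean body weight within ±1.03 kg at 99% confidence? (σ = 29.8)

n = (z*σ/E)² = (2.576×29.8/1.03)² = 5554.6 → n = 5555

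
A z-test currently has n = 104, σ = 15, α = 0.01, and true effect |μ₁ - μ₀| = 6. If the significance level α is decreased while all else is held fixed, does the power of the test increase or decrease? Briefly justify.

Power decreases: a smaller α raises the critical value, so less of the H₁ sampling distribution falls in the rejection region.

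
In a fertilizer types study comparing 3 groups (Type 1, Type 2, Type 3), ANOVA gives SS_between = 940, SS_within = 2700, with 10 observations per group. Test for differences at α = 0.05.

df_between = 2, df_within = 27. F = MS_between/MS_within = 470.0/100.0 = 4.7. F_crit ≈ 3.354. Reject H₀. At least one mean differs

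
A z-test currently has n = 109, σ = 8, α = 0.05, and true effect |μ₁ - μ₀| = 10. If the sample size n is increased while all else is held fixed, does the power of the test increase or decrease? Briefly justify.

Power increases: a larger n shrinks the standard error σ/√n, moving the sampling distribution under H₁ further from the critical value.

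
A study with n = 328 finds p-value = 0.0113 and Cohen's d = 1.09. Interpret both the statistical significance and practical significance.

Statistically significant (p = 0.0113 < 0.05). Cohen's d = 1.09 indicates a large effect size. Both statistical and practical significance should be considered.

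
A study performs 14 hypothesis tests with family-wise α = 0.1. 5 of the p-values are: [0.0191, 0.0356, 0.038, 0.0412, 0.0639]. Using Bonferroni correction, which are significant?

Bonferroni α = 0.1/14 = 0.00714. None of the given p-values are significant.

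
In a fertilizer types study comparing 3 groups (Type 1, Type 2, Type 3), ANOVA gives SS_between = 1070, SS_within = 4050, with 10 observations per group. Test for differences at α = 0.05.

df_between = 2, df_within = 27. F = MS_between/MS_within = 535.0/150.0 = 3.567. F_crit ≈ 3.354. Reject H₀. At least one mean differs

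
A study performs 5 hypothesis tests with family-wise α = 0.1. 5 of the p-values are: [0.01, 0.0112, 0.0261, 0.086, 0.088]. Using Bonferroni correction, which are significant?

Bonferroni α = 0.1/5 = 0.02. Significant p-values: [0.01, 0.0112]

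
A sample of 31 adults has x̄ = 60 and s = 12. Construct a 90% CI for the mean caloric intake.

CI = x̄ ± t*(s/√n) = 60 ± 1.697(12/√31) = (56.34, 63.66)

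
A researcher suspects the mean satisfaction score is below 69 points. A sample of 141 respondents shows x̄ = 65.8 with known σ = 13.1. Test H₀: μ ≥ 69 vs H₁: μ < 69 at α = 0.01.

z = -2.901. Critical value: -2.33. Reject H₀.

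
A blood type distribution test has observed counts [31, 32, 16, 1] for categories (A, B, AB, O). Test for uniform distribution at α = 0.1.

Expected = 20 each. χ² = Σ(O-E)²/E = 32.1. df = 3, critical value = 6.251. Reject H₀.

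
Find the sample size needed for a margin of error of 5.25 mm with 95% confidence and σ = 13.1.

n = (z*σ/E)² = (1.96×13.1/5.25)² = 23.9 → n = 24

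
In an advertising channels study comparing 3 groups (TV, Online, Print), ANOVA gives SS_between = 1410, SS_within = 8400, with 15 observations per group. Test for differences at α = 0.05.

df_between = 2, df_within = 42. F = MS_between/MS_within = 705.0/200.0 = 3.525. F_crit ≈ 3.22. Reject H₀. At least one mean differs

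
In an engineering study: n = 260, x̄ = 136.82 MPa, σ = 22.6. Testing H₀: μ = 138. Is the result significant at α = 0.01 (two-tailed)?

z = (136.82 - 138)/(22.6/√260) = -0.842. Since |z| ≤ 2.576, not significant at α = 0.01.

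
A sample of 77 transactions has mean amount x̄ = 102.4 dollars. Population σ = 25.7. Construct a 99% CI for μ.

CI = x̄ ± z*(σ/√n) = 102.4 ± 2.576(25.7/√77) = 102.4 ± 7.54 = (94.86, 109.94)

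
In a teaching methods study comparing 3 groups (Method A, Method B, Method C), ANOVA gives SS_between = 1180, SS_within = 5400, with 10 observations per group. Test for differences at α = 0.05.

df_between = 2, df_within = 27. F = MS_between/MS_within = 590.0/200.0 = 2.95. F_crit ≈ 3.354. Fail to reject H₀.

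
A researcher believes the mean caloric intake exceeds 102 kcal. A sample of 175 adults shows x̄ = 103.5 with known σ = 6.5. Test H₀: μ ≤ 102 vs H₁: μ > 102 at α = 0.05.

z = 3.053. Critical value: 1.645. Reject H₀.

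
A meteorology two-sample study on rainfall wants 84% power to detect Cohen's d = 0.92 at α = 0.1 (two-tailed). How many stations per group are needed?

z_{α/2} = 1.645, z_β = Φ⁻¹(0.84) = 0.994. For large effect (d = 0.92): n per group = 2(z_{α/2} + z_β)²/d² = 2(1.645 + 0.994)²/0.92² = 16.5 → 17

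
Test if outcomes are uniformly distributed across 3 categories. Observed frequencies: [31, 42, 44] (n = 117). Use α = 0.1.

Expected = 39 each. χ² = Σ(O-E)²/E = 2.513. df = 2, critical value = 4.605. Fail to reject H₀.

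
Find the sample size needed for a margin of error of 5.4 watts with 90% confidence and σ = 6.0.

n = (z*σ/E)² = (1.645×6.0/5.4)² = 3.3 → n = 4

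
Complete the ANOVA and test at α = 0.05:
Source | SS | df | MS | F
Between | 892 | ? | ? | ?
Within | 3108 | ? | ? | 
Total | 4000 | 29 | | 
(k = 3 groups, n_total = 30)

df_between = 2, df_within = 27. MS_between = 446.0, MS_within = 115.11. F = 3.875, F_crit ≈ 3.354. Reject H₀.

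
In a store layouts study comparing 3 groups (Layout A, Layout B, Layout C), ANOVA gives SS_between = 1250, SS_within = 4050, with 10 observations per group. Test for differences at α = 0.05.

df_between = 2, df_within = 27. F = MS_between/MS_within = 625.0/150.0 = 4.167. F_crit ≈ 3.354. Reject H₀. At least one mean differs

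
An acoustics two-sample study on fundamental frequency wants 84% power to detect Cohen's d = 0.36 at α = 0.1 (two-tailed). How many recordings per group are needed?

z_{α/2} = 1.645, z_β = Φ⁻¹(0.84) = 0.994. For small effect (d = 0.36): n per group = 2(z_{α/2} + z_β)²/d² = 2(1.645 + 0.994)²/0.36² = 107.5 → 108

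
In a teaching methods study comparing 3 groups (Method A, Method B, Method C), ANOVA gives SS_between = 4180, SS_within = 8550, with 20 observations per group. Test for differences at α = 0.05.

df_between = 2, df_within = 57. F = MS_between/MS_within = 2090.0/150.0 = 13.933. F_crit ≈ 3.159. Reject H₀. At least one mean differs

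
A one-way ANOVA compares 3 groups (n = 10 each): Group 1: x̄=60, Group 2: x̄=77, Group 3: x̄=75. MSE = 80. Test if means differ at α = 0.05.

Grand mean = 70.67. SS_between = 1726.67, MS_between = 863.33. F = 10.792, F_crit ≈ 3.354. Reject H₀.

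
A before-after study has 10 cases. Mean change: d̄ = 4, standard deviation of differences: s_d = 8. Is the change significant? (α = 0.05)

t = d̄/(s_d/√n) = 4/(8/√10) = 1.581. df = 9, critical t = ±2.262. Fail to reject H₀.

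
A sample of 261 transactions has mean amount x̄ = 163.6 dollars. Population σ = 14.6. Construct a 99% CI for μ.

CI = x̄ ± z*(σ/√n) = 163.6 ± 2.576(14.6/√261) = 163.6 ± 2.33 = (161.27, 165.93)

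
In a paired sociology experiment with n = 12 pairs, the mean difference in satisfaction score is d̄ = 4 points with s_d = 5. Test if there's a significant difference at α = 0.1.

t = d̄/(s_d/√n) = 4/(5/√12) = 2.771. df = 11, critical t = ±1.796. Reject H₀.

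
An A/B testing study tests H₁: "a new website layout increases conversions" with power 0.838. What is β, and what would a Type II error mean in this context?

β = 1 - power = 1 - 0.838 = 0.162. A Type II error is failing to reject H₀ when H₀ is false (false negative) — here, failing to conclude that a new website layout increases conversions when in fact it is true. Consequence: discarding a layout that would have improved conversions — lost revenue.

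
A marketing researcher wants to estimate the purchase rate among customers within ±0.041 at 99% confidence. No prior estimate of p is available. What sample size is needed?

Conservative approach: use p = 0.5 (maximizes p(1-p) = 0.25). n = z²(0.25)/E² = 2.576²×0.25/0.041² = 986.9 → n = 987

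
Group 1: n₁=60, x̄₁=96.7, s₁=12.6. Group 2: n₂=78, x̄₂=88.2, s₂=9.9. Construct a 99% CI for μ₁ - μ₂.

Difference = 8.5. SE = √(12.6²/60 + 9.9²/78) = 1.975. CI = (3.41, 13.59)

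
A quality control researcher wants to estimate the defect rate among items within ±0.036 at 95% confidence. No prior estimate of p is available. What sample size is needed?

Conservative approach: use p = 0.5 (maximizes p(1-p) = 0.25). n = z²(0.25)/E² = 1.96²×0.25/0.036² = 741.05 → n = 742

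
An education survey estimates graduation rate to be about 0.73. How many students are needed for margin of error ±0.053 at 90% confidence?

n = z²p(1-p)/E² = 1.645²×0.73×0.27/0.053² = 189.9 → n = 190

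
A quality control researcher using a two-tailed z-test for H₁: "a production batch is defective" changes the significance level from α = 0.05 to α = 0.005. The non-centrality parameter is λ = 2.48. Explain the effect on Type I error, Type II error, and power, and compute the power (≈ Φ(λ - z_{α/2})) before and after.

Decreasing α from 0.05 to 0.005:
• Type I error rate decreases (α is the Type I rate by definition).
• Critical value moves from z_{α/2} = 1.96 to 2.807, so power = Φ(λ - z_{α/2}) goes from Φ(2.48 - 1.96) = 0.698 to Φ(2.48 - 2.807) = 0.372.
• Type II error rate β = 1 - power therefore increases (0.302 → 0.628).
Appropriate when false positives are costly — here, scrapping a good batch — wasted material and cost for no reason.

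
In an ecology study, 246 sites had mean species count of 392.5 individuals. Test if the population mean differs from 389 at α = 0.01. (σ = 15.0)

z = (x̄ - μ₀)/(σ/√n) = (392.5 - 389)/(15.0/√246) = 3.66. Critical value: ±2.576. Since |3.66| > 2.576, Reject H₀.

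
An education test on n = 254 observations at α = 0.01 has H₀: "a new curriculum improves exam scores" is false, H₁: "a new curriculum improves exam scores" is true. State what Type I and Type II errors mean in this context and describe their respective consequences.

Type I (false positive): concluding that a new curriculum improves exam scores when it is not — adopting a curriculum that gives no real benefit — disruption for nothing. Type II (false negative): failing to conclude that a new curriculum improves exam scores when it is — keeping the old curriculum when the new one would have helped students. Which is costlier depends on domain priorities and is a judgement call rather than a statistical fact.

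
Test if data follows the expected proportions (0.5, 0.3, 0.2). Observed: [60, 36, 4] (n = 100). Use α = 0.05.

Expected: [50.0, 30.0, 20.0]. χ² = 16.0. df = 2, critical = 5.991. Reject H₀.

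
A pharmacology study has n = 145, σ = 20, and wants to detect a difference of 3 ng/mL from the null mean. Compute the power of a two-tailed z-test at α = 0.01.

SE = σ/√n = 20/√145 = 1.661. Non-centrality λ = d/SE = 3/1.661 = 1.806. Power ≈ Φ(λ - z_{α/2}) = Φ(1.806 - 2.576) = Φ(-0.77) = 0.221.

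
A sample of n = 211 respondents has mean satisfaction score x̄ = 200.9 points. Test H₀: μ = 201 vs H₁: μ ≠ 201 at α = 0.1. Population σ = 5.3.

z = (x̄ - μ₀)/(σ/√n) = (200.9 - 201)/(5.3/√211) = -0.274. Critical value: ±1.645. Since |-0.274| ≤ 1.645, Fail to reject H₀.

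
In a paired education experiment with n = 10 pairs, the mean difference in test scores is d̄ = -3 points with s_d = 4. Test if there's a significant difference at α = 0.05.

t = d̄/(s_d/√n) = -3/(4/√10) = -2.372. df = 9, critical t = ±2.262. Reject H₀.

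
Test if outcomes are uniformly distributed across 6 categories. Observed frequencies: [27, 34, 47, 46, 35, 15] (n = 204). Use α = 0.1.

Expected = 34 each. χ² = Σ(O-E)²/E = 21.294. df = 5, critical value = 9.236. Reject H₀.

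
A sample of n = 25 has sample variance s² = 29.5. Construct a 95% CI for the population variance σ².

df = 24. χ²_{0.025} = 39.364, χ²_{0.975} = 12.401. CI for σ² = ((n-1)s²/χ²_{α/2}, (n-1)s²/χ²_{1-α/2}) = (24·29.5/39.364, 24·29.5/12.401) = (17.99, 57.09)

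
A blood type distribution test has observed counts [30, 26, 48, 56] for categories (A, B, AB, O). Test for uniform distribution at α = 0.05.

Expected = 40 each. χ² = Σ(O-E)²/E = 15.4. df = 3, critical value = 7.815. Reject H₀.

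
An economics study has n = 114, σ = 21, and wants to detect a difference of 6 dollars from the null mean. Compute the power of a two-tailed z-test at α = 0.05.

SE = σ/√n = 21/√114 = 1.967. Non-centrality λ = d/SE = 6/1.967 = 3.051. Power ≈ Φ(λ - z_{α/2}) = Φ(3.051 - 1.96) = Φ(1.091) = 0.862.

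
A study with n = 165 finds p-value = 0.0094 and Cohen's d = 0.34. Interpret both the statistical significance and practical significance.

Statistically significant (p = 0.0094 < 0.05). Cohen's d = 0.34 indicates a small effect size. Both statistical and practical significance should be considered.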